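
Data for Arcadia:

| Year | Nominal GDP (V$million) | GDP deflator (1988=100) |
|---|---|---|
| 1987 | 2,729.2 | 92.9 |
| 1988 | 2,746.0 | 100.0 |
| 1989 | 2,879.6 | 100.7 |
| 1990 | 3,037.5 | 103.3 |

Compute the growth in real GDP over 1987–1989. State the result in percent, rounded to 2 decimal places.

Real GDP 1987 = 2729.2/0.929 = 2937.78.
Real GDP 1989 = 2879.6/1.007 = 2859.58.
Change = 2859.58/2937.78 − 1 = -0.0266.

-2.66%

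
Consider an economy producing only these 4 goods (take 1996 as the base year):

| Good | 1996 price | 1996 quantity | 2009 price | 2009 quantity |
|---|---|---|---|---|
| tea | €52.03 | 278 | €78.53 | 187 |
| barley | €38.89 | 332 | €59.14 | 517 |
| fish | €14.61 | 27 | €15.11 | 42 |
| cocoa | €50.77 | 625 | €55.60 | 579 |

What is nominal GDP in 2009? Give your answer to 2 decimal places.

€78087.51

Nominal GDP 2009 = Σ (p_2009 × q_2009) = 78.53·187 + 59.14·517 + 15.11·42 + 55.60·579 = 78087.51.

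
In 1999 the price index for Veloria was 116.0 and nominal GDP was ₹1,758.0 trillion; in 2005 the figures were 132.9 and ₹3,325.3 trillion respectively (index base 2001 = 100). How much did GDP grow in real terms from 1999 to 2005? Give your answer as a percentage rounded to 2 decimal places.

65.10%

Real GDP 1999 = 1758.0 / 1.160 = 1515.52.
Real GDP 2005 = 3325.3 / 1.329 = 2502.11.
Real growth = 2502.11 / 1515.52 − 1 = 0.6510.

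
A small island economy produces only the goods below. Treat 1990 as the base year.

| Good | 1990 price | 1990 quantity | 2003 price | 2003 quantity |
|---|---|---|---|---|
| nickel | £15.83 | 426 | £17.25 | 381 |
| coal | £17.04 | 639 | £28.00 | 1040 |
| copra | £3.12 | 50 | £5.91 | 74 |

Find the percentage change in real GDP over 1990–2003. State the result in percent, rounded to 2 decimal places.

34.83%

Real GDP 1990 = Nominal GDP 1990 = 15.83·426 + 17.04·639 + 3.12·50 = 17788.14.
Real GDP 2003 (at 1990 prices) = 15.83·381 + 17.04·1040 + 3.12·74 = 23983.71.
Real growth = 23983.71/17788.14 − 1 = 0.3483.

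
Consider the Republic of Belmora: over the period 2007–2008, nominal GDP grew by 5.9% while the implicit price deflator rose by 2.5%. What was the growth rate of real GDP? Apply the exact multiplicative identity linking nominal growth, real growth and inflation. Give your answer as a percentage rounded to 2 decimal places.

(1 + g_nom) = (1 + g_real)(1 + π), so g_real = 1.0590 / 1.0250 − 1 = 0.03317.

3.32%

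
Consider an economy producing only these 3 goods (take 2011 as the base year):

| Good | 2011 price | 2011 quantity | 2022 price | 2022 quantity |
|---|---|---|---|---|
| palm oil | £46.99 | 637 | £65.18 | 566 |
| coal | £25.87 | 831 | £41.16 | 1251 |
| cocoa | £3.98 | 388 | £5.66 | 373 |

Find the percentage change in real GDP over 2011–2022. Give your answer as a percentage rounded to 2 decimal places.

Real GDP 2011 = Nominal GDP 2011 = 46.99·637 + 25.87·831 + 3.98·388 = 52974.84.
Real GDP 2022 (at 2011 prices) = 46.99·566 + 25.87·1251 + 3.98·373 = 60444.25.
Real growth = 60444.25/52974.84 − 1 = 0.1410.

14.10%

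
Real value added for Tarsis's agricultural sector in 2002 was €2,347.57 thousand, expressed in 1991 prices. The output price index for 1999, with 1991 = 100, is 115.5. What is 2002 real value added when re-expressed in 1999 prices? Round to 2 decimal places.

€2,711.44 thousand

Real value added in 1999 prices = Real value added in 1991 prices × (P_1999/P_1991) = 2347.57 × 1.155 = 2711.44.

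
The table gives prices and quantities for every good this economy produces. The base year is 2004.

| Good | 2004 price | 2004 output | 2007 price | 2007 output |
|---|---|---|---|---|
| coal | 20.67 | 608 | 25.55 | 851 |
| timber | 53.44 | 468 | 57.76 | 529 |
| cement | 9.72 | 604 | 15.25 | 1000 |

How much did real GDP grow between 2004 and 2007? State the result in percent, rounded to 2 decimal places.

Real GDP 2004 = Nominal GDP 2004 = 20.67·608 + 53.44·468 + 9.72·604 = 43448.16.
Real GDP 2007 (at 2004 prices) = 20.67·851 + 53.44·529 + 9.72·1000 = 55579.93.
Real growth = 55579.93/43448.16 − 1 = 0.2792.

27.92%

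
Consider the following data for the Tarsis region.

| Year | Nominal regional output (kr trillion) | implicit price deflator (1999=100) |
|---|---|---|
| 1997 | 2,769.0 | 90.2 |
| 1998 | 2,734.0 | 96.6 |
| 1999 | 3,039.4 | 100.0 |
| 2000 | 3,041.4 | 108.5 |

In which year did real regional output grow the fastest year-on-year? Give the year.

1999

1998: real = 2734.0/0.966 = 2830.23; growth vs 1997 (3069.84) = -7.81%.
1999: real = 3039.4/1.000 = 3039.40; growth vs 1998 (2830.23) = 7.39%.
2000: real = 3041.4/1.085 = 2803.13; growth vs 1999 (3039.40) = -7.77%.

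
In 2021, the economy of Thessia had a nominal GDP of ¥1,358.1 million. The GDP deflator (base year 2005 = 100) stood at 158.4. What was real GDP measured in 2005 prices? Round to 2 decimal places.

¥857.39 million

Real GDP = Nominal / (GDP deflator/100) = 1358.1 / 1.584 = 857.39.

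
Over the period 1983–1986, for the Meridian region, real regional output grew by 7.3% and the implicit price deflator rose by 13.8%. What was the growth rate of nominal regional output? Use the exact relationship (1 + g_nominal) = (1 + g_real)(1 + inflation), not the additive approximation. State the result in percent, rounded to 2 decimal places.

22.11%

(1 + g_nom) = (1 + g_real)(1 + π) = 1.0730 × 1.1380 = 1.22107.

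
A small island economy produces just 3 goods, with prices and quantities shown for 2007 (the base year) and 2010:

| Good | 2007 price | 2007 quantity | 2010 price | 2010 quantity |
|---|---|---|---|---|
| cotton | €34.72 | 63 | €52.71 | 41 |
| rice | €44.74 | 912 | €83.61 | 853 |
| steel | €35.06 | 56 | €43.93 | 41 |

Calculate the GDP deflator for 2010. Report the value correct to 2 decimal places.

183.51

Nominal GDP 2010 = 52.71·41 + 83.61·853 + 43.93·41 = 75281.57.
Real GDP 2010 (at 2007 prices) = 34.72·41 + 44.74·853 + 35.06·41 = 41024.20.
Deflator = Nominal/Real × 100 = 75281.57/41024.20 × 100 = 183.505.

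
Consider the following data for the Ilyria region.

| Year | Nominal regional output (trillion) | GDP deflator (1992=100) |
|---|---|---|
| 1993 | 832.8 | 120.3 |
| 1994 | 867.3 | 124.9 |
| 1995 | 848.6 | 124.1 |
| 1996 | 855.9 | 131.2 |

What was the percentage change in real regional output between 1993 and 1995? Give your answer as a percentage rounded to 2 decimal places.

-1.22%

Real regional output 1993 = 832.8/1.203 = 692.27.
Real regional output 1995 = 848.6/1.241 = 683.80.
Change = 683.80/692.27 − 1 = -0.0122.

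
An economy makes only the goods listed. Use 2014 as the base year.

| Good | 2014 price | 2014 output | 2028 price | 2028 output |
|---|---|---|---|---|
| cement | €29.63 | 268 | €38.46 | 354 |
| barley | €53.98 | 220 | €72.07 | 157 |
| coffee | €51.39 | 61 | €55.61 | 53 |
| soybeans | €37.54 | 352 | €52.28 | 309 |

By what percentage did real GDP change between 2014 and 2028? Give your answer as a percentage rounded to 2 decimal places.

-7.96%

Real GDP 2014 = Nominal GDP 2014 = 29.63·268 + 53.98·220 + 51.39·61 + 37.54·352 = 36165.31.
Real GDP 2028 (at 2014 prices) = 29.63·354 + 53.98·157 + 51.39·53 + 37.54·309 = 33287.41.
Real growth = 33287.41/36165.31 − 1 = -0.0796.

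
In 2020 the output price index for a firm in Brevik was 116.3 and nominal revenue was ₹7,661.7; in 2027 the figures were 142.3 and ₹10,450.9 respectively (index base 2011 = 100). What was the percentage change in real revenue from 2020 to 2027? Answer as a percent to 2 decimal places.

11.48%

Real revenue 2020 = 7661.7 / 1.163 = 6587.88.
Real revenue 2027 = 10450.9 / 1.423 = 7344.27.
Real growth = 7344.27 / 6587.88 − 1 = 0.1148.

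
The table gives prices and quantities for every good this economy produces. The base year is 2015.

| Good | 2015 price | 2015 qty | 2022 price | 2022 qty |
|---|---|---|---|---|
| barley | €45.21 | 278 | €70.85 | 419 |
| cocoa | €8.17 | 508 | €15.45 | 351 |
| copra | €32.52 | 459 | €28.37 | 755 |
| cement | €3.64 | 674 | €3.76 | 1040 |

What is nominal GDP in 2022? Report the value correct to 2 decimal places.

Nominal GDP 2022 = Σ (p_2022 × q_2022) = 70.85·419 + 15.45·351 + 28.37·755 + 3.76·1040 = 60438.85.

€60438.85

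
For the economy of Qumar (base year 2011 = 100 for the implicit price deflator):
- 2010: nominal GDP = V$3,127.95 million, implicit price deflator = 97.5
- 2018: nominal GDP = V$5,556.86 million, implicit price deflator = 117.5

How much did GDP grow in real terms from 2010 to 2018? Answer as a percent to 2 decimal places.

Real GDP 2010 = 3127.95 / 0.975 = 3208.15.
Real GDP 2018 = 5556.86 / 1.175 = 4729.24.
Real growth = 4729.24 / 3208.15 − 1 = 0.4741.

47.41%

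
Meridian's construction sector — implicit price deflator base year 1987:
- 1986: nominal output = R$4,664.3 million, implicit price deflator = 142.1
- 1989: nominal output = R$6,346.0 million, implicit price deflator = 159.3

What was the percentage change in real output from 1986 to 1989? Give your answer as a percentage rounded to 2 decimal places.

Deflate each year: 1986 → 4664.3/1.421 = 3282.41; 1989 → 6346.0/1.593 = 3983.68.
So real output changed by 3983.68/3282.41 − 1 = 0.2136, i.e. 21.36%.

21.36%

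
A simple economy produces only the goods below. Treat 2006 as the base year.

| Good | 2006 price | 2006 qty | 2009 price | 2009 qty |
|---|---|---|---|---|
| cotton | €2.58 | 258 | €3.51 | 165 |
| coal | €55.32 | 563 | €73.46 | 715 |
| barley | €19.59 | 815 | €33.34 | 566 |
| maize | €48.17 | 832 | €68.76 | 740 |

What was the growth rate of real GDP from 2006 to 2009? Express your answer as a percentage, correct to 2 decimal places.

-1.30%

Real GDP 2006 = Nominal GDP 2006 = 2.58·258 + 55.32·563 + 19.59·815 + 48.17·832 = 87854.09.
Real GDP 2009 (at 2006 prices) = 2.58·165 + 55.32·715 + 19.59·566 + 48.17·740 = 86713.24.
Real growth = 86713.24/87854.09 − 1 = -0.0130.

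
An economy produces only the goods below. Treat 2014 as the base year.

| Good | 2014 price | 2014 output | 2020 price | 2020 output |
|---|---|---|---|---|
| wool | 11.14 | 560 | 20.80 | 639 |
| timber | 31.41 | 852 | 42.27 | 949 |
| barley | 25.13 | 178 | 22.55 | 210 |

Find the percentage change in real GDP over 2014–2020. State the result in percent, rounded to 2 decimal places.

12.63%

Real GDP 2014 = Nominal GDP 2014 = 11.14·560 + 31.41·852 + 25.13·178 = 37472.86.
Real GDP 2020 (at 2014 prices) = 11.14·639 + 31.41·949 + 25.13·210 = 42203.85.
Real growth = 42203.85/37472.86 − 1 = 0.1263.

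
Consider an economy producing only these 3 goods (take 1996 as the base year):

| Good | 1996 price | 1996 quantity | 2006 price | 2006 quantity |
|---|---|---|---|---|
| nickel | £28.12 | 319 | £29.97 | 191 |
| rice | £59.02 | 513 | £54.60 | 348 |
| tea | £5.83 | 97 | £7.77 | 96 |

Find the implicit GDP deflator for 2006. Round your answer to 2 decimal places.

96.23

Nominal GDP 2006 = 29.97·191 + 54.60·348 + 7.77·96 = 25470.99.
Real GDP 2006 (at 1996 prices) = 28.12·191 + 59.02·348 + 5.83·96 = 26469.56.
Deflator = Nominal/Real × 100 = 25470.99/26469.56 × 100 = 96.227.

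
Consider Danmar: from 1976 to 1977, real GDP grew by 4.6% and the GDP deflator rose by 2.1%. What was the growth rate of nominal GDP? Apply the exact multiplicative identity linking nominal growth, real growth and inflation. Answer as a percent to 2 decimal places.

6.80%

(1 + g_nom) = (1 + g_real)(1 + π) = 1.0460 × 1.0210 = 1.06797.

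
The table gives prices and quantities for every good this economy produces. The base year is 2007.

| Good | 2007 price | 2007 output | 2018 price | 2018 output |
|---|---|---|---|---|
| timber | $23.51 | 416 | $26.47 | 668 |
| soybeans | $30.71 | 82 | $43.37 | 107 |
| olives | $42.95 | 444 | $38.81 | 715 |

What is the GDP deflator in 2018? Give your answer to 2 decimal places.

Nominal GDP 2018 = 26.47·668 + 43.37·107 + 38.81·715 = 50071.70.
Real GDP 2018 (at 2007 prices) = 23.51·668 + 30.71·107 + 42.95·715 = 49699.90.
Deflator = Nominal/Real × 100 = 50071.70/49699.90 × 100 = 100.748.

100.75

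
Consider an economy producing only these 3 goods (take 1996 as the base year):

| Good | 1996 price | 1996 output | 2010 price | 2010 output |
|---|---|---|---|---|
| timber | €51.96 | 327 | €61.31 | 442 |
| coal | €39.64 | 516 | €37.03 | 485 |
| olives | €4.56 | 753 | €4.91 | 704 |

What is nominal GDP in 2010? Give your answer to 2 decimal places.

€48515.21

Nominal GDP 2010 = Σ (p_2010 × q_2010) = 61.31·442 + 37.03·485 + 4.91·704 = 48515.21.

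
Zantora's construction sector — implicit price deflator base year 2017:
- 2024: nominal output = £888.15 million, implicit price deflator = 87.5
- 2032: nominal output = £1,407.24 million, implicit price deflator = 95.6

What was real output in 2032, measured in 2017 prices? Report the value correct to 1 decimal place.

£1,472.0 million

Real output = Nominal / (implicit price deflator/100) = 1407.24 / 0.956 = 1472.01.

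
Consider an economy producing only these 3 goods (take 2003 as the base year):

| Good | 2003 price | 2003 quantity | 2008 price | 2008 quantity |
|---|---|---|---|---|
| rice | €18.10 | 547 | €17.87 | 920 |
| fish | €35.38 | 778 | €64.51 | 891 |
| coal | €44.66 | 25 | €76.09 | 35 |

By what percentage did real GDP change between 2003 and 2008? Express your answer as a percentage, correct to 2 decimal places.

29.05%

Real GDP 2003 = Nominal GDP 2003 = 18.10·547 + 35.38·778 + 44.66·25 = 38542.84.
Real GDP 2008 (at 2003 prices) = 18.10·920 + 35.38·891 + 44.66·35 = 49738.68.
Real growth = 49738.68/38542.84 − 1 = 0.2905.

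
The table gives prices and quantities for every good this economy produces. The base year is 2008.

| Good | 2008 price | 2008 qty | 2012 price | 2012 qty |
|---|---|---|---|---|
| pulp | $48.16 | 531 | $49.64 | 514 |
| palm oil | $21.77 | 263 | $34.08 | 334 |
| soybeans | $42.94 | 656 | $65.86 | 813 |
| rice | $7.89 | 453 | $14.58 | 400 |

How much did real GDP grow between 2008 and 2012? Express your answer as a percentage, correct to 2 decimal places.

11.18%

Real GDP 2008 = Nominal GDP 2008 = 48.16·531 + 21.77·263 + 42.94·656 + 7.89·453 = 63041.28.
Real GDP 2012 (at 2008 prices) = 48.16·514 + 21.77·334 + 42.94·813 + 7.89·400 = 70091.64.
Real growth = 70091.64/63041.28 − 1 = 0.1118.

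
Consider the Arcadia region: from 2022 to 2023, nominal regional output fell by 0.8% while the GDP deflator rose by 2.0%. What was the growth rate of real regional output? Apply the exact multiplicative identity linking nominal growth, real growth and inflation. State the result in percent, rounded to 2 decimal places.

(1 + g_nom) = (1 + g_real)(1 + π), so g_real = 0.9920 / 1.0200 − 1 = -0.02745.

-2.75%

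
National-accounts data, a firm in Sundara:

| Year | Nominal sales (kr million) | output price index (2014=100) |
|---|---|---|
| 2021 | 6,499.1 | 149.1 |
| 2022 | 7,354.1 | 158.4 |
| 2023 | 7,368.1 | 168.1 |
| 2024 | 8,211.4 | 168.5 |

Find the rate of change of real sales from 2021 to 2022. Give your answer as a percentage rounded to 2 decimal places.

6.51%

Real sales 2021 = 6499.1/1.491 = 4358.89.
Real sales 2022 = 7354.1/1.584 = 4642.74.
Change = 4642.74/4358.89 − 1 = 0.0651.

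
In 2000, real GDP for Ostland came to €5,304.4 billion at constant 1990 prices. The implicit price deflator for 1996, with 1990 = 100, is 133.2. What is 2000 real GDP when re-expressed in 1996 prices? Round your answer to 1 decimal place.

Real GDP in 1996 prices = Real GDP in 1990 prices × (P_1996/P_1990) = 5304.4 × 1.332 = 7065.46.

€7,065.5 billion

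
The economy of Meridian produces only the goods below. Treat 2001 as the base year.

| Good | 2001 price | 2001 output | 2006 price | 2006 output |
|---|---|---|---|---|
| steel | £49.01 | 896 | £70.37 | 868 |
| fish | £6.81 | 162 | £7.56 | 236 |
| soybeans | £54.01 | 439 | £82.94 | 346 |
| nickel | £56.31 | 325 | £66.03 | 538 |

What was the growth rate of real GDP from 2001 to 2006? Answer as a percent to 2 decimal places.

Real GDP 2001 = Nominal GDP 2001 = 49.01·896 + 6.81·162 + 54.01·439 + 56.31·325 = 87027.32.
Real GDP 2006 (at 2001 prices) = 49.01·868 + 6.81·236 + 54.01·346 + 56.31·538 = 93130.08.
Real growth = 93130.08/87027.32 − 1 = 0.0701.

7.01%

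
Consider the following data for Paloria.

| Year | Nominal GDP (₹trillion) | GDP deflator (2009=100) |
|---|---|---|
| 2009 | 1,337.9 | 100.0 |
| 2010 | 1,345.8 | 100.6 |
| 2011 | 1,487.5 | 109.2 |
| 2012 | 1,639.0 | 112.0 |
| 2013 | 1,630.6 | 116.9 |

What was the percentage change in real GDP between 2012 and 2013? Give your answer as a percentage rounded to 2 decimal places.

Real GDP 2012 = 1639.0/1.120 = 1463.39.
Real GDP 2013 = 1630.6/1.169 = 1394.87.
Change = 1394.87/1463.39 − 1 = -0.0468.

-4.68%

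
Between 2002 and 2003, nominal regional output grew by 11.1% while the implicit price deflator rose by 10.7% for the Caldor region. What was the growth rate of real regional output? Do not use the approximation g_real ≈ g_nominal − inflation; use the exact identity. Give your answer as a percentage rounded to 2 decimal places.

(1 + g_nom) = (1 + g_real)(1 + π), so g_real = 1.1110 / 1.1070 − 1 = 0.00361.

0.36%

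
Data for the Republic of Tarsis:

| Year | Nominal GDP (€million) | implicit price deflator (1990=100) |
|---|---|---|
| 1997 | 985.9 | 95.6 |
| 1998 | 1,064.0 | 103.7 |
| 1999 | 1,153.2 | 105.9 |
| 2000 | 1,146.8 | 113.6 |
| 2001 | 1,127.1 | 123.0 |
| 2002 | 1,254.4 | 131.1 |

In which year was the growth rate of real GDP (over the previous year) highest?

1999

1998: real = 1064.0/1.037 = 1026.04; growth vs 1997 (1031.28) = -0.51%.
1999: real = 1153.2/1.059 = 1088.95; growth vs 1998 (1026.04) = 6.13%.
2000: real = 1146.8/1.136 = 1009.51; growth vs 1999 (1088.95) = -7.30%.
2001: real = 1127.1/1.230 = 916.34; growth vs 2000 (1009.51) = -9.23%.
2002: real = 1254.4/1.311 = 956.83; growth vs 2001 (916.34) = 4.42%.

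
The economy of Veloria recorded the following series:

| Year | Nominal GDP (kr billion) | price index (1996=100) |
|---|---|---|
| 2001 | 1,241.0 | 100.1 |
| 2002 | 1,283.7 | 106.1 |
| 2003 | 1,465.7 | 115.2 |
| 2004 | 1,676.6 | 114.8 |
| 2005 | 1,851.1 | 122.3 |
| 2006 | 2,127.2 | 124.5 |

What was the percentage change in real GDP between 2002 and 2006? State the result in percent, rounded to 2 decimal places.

Real GDP 2002 = 1283.7/1.061 = 1209.90.
Real GDP 2006 = 2127.2/1.245 = 1708.59.
Change = 1708.59/1209.90 − 1 = 0.4122.

41.22%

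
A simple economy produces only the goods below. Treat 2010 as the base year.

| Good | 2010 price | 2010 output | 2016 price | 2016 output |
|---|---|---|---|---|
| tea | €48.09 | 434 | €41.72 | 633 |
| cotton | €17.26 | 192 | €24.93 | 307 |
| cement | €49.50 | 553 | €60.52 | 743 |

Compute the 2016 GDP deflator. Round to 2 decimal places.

108.98

Nominal GDP 2016 = 41.72·633 + 24.93·307 + 60.52·743 = 79028.63.
Real GDP 2016 (at 2010 prices) = 48.09·633 + 17.26·307 + 49.50·743 = 72518.29.
Deflator = Nominal/Real × 100 = 79028.63/72518.29 × 100 = 108.978.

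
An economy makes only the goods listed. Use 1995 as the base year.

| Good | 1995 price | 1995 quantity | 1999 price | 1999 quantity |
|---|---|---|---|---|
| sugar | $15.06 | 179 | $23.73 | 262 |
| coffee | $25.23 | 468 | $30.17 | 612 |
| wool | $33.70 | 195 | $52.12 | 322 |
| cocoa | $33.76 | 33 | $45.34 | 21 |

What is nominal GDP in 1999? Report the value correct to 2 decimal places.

$42416.08

Nominal GDP 1999 = Σ (p_1999 × q_1999) = 23.73·262 + 30.17·612 + 52.12·322 + 45.34·21 = 42416.08.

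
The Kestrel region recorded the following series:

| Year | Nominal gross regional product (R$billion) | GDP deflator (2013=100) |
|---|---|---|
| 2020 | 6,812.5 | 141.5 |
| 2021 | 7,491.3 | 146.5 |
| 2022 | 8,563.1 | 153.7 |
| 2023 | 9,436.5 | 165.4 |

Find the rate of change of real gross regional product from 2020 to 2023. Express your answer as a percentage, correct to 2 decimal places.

18.50%

Real gross regional product 2020 = 6812.5/1.415 = 4814.49.
Real gross regional product 2023 = 9436.5/1.654 = 5705.26.
Change = 5705.26/4814.49 − 1 = 0.1850.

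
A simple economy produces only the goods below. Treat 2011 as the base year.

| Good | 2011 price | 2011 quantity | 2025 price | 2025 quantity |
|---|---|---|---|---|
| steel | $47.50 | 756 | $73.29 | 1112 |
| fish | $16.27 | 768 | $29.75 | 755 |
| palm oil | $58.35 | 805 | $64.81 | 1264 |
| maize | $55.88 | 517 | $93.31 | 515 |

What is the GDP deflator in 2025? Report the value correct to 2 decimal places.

139.55

Nominal GDP 2025 = 73.29·1112 + 29.75·755 + 64.81·1264 + 93.31·515 = 233934.22.
Real GDP 2025 (at 2011 prices) = 47.50·1112 + 16.27·755 + 58.35·1264 + 55.88·515 = 167636.45.
Deflator = Nominal/Real × 100 = 233934.22/167636.45 × 100 = 139.549.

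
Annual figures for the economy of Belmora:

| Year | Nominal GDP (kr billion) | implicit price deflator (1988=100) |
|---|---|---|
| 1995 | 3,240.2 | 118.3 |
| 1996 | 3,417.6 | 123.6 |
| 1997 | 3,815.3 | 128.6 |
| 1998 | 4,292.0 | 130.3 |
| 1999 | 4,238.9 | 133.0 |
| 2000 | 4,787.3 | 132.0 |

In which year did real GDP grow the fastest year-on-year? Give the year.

1996: real = 3417.6/1.236 = 2765.05; growth vs 1995 (2738.97) = 0.95%.
1997: real = 3815.3/1.286 = 2966.80; growth vs 1996 (2765.05) = 7.30%.
1998: real = 4292.0/1.303 = 3293.94; growth vs 1997 (2966.80) = 11.03%.
1999: real = 4238.9/1.330 = 3187.14; growth vs 1998 (3293.94) = -3.24%.
2000: real = 4787.3/1.320 = 3626.74; growth vs 1999 (3187.14) = 13.79%.

2000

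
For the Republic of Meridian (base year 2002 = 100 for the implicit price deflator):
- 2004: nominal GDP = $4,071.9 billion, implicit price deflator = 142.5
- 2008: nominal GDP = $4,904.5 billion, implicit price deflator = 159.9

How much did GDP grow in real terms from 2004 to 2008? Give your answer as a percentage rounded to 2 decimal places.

Deflate each year: 2004 → 4071.9/1.425 = 2857.47; 2008 → 4904.5/1.599 = 3067.23.
So real GDP changed by 3067.23/2857.47 − 1 = 0.0734, i.e. 7.34%.

7.34%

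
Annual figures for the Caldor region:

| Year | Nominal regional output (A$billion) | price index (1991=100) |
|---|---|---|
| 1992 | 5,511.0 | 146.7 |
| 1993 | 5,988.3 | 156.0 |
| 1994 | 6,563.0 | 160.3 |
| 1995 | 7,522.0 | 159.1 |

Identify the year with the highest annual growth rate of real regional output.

1995

1993: real = 5988.3/1.560 = 3838.65; growth vs 1992 (3756.65) = 2.18%.
1994: real = 6563.0/1.603 = 4094.20; growth vs 1993 (3838.65) = 6.66%.
1995: real = 7522.0/1.591 = 4727.84; growth vs 1994 (4094.20) = 15.48%.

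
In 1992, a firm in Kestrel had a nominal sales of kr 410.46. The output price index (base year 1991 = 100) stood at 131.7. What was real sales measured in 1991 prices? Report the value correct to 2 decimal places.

kr 311.66

Real sales = Nominal / (output price index/100) = 410.46 / 1.317 = 311.66.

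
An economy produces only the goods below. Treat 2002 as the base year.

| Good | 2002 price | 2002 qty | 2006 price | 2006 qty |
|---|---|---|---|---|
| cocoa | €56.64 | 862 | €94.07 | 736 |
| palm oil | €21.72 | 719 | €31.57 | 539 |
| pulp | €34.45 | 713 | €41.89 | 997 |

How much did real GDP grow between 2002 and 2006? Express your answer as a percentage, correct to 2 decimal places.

-1.42%

Real GDP 2002 = Nominal GDP 2002 = 56.64·862 + 21.72·719 + 34.45·713 = 89003.21.
Real GDP 2006 (at 2002 prices) = 56.64·736 + 21.72·539 + 34.45·997 = 87740.77.
Real growth = 87740.77/89003.21 − 1 = -0.0142.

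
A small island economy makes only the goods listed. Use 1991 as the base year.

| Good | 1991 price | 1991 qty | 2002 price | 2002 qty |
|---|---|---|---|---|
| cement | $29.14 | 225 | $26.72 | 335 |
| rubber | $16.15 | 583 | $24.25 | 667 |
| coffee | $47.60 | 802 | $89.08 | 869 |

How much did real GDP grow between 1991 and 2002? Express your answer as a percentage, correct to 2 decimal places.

14.32%

Real GDP 1991 = Nominal GDP 1991 = 29.14·225 + 16.15·583 + 47.60·802 = 54147.15.
Real GDP 2002 (at 1991 prices) = 29.14·335 + 16.15·667 + 47.60·869 = 61898.35.
Real growth = 61898.35/54147.15 − 1 = 0.1432.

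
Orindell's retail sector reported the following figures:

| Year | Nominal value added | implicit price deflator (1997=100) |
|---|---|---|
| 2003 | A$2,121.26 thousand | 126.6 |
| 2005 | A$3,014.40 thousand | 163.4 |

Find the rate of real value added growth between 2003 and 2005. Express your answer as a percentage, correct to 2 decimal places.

10.10%

Real value added 2003 = 2121.26 / 1.266 = 1675.56.
Real value added 2005 = 3014.40 / 1.634 = 1844.80.
Real growth = 1844.80 / 1675.56 − 1 = 0.1010.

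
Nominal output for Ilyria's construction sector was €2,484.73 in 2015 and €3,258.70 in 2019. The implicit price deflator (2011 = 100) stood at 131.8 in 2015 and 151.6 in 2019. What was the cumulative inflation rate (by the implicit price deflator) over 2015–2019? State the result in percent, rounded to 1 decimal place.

Price-level change = 151.6 / 131.8 − 1 = 0.1502.

15.0%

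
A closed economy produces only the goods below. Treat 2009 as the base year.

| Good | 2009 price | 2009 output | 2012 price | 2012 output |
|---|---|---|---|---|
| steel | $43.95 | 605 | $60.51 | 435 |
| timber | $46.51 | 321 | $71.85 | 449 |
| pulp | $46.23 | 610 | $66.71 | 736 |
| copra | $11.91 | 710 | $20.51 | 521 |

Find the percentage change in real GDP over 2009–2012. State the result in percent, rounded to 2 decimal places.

Real GDP 2009 = Nominal GDP 2009 = 43.95·605 + 46.51·321 + 46.23·610 + 11.91·710 = 78175.86.
Real GDP 2012 (at 2009 prices) = 43.95·435 + 46.51·449 + 46.23·736 + 11.91·521 = 80231.63.
Real growth = 80231.63/78175.86 − 1 = 0.0263.

2.63%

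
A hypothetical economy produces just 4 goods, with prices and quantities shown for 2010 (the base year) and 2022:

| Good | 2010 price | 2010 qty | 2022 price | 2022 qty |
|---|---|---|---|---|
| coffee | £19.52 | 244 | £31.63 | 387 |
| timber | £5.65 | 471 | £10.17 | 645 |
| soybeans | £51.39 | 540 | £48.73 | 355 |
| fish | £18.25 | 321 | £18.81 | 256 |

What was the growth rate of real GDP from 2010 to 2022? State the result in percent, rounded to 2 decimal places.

-16.86%

Real GDP 2010 = Nominal GDP 2010 = 19.52·244 + 5.65·471 + 51.39·540 + 18.25·321 = 41032.88.
Real GDP 2022 (at 2010 prices) = 19.52·387 + 5.65·645 + 51.39·355 + 18.25·256 = 34113.94.
Real growth = 34113.94/41032.88 − 1 = -0.1686.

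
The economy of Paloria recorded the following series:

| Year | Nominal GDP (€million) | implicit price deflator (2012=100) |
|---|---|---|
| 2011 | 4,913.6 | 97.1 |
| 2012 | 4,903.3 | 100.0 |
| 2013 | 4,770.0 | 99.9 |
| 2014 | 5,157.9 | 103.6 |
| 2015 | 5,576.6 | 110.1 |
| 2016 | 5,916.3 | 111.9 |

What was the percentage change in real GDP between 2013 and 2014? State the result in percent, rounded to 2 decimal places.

Real GDP 2013 = 4770.0/0.999 = 4774.77.
Real GDP 2014 = 5157.9/1.036 = 4978.67.
Change = 4978.67/4774.77 − 1 = 0.0427.

4.27%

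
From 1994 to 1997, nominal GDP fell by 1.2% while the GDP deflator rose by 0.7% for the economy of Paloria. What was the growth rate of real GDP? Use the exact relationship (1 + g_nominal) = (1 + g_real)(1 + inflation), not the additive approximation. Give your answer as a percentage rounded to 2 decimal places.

(1 + g_nom) = (1 + g_real)(1 + π), so g_real = 0.9880 / 1.0070 − 1 = -0.01887.

-1.89%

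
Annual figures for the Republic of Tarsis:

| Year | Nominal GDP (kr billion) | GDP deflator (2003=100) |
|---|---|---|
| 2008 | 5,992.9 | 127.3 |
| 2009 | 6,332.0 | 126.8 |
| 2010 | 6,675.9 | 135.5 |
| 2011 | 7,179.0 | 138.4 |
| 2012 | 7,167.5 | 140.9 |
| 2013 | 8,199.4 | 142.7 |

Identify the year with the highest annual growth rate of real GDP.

2009: real = 6332.0/1.268 = 4993.69; growth vs 2008 (4707.70) = 6.07%.
2010: real = 6675.9/1.355 = 4926.86; growth vs 2009 (4993.69) = -1.34%.
2011: real = 7179.0/1.384 = 5187.14; growth vs 2010 (4926.86) = 5.28%.
2012: real = 7167.5/1.409 = 5086.94; growth vs 2011 (5187.14) = -1.93%.
2013: real = 8199.4/1.427 = 5745.90; growth vs 2012 (5086.94) = 12.95%.

2013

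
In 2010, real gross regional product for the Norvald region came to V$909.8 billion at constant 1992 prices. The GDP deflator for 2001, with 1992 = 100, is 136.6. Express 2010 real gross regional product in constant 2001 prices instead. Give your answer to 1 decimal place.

V$1,242.8 billion

Real gross regional product in 2001 prices = Real gross regional product in 1992 prices × (P_2001/P_1992) = 909.8 × 1.366 = 1242.79.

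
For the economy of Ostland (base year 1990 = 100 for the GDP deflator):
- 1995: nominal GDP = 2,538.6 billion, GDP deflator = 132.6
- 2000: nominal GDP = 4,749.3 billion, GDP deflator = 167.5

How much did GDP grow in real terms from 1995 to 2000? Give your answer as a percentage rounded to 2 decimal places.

Deflate each year: 1995 → 2538.6/1.326 = 1914.48; 2000 → 4749.3/1.675 = 2835.40.
So real GDP changed by 2835.40/1914.48 − 1 = 0.4810, i.e. 48.10%.

48.10%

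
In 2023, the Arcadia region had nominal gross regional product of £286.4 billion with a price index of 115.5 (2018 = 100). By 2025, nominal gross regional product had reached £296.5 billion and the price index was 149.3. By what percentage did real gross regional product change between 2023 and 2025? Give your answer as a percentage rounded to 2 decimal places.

Real gross regional product 2023 = 286.4 / 1.155 = 247.97.
Real gross regional product 2025 = 296.5 / 1.493 = 198.59.
Real growth = 198.59 / 247.97 − 1 = -0.1991.

-19.91%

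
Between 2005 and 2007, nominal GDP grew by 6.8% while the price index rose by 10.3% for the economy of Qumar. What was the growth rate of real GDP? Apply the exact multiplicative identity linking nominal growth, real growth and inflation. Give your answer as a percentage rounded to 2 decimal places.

(1 + g_nom) = (1 + g_real)(1 + π), so g_real = 1.0680 / 1.1030 − 1 = -0.03173.

-3.17%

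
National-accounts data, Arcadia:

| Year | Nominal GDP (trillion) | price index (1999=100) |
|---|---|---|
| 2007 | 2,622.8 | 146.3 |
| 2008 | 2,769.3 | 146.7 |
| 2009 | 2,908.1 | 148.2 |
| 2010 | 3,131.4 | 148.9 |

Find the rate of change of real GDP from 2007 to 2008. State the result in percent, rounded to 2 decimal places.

5.30%

Real GDP 2007 = 2622.8/1.463 = 1792.75.
Real GDP 2008 = 2769.3/1.467 = 1887.73.
Change = 1887.73/1792.75 − 1 = 0.0530.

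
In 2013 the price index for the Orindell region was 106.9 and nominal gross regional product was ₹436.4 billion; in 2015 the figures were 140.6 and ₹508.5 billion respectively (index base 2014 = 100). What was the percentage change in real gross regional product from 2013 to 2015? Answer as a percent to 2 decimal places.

-11.41%

Deflate each year: 2013 → 436.4/1.069 = 408.23; 2015 → 508.5/1.406 = 361.66.
So real gross regional product changed by 361.66/408.23 − 1 = -0.1141, i.e. -11.41%.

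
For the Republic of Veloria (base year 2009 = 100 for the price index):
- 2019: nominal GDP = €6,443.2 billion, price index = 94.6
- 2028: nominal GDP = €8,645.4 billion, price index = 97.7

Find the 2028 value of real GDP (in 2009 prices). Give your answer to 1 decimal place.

€8,848.9 billion

Real GDP = Nominal / (price index/100) = 8645.4 / 0.977 = 8848.93.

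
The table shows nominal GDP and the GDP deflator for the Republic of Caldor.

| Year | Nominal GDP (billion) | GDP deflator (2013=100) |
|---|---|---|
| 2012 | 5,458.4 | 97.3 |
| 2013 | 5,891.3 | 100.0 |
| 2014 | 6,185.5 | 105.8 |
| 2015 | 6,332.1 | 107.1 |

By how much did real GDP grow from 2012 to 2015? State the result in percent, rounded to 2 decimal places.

5.39%

Real GDP 2012 = 5458.4/0.973 = 5609.87.
Real GDP 2015 = 6332.1/1.071 = 5912.32.
Change = 5912.32/5609.87 − 1 = 0.0539.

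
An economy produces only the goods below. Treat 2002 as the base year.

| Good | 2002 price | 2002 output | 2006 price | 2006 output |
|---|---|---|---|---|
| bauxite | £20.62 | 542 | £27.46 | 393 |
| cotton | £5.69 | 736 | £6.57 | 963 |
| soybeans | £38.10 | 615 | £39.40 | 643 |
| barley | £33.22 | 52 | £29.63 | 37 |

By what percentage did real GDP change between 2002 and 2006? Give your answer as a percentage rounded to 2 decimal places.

Real GDP 2002 = Nominal GDP 2002 = 20.62·542 + 5.69·736 + 38.10·615 + 33.22·52 = 40522.82.
Real GDP 2006 (at 2002 prices) = 20.62·393 + 5.69·963 + 38.10·643 + 33.22·37 = 39310.57.
Real growth = 39310.57/40522.82 − 1 = -0.0299.

-2.99%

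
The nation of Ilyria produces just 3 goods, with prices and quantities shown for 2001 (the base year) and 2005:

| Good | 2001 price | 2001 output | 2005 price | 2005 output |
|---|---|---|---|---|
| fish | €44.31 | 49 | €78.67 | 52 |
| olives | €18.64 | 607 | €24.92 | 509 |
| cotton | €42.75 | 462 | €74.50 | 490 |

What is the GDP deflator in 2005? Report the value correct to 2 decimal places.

Nominal GDP 2005 = 78.67·52 + 24.92·509 + 74.50·490 = 53280.12.
Real GDP 2005 (at 2001 prices) = 44.31·52 + 18.64·509 + 42.75·490 = 32739.38.
Deflator = Nominal/Real × 100 = 53280.12/32739.38 × 100 = 162.740.

162.74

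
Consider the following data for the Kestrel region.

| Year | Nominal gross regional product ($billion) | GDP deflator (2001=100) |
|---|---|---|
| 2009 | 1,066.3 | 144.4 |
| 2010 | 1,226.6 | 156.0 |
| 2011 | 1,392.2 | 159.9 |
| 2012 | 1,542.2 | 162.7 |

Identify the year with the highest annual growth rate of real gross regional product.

2011

2010: real = 1226.6/1.560 = 786.28; growth vs 2009 (738.43) = 6.48%.
2011: real = 1392.2/1.599 = 870.67; growth vs 2010 (786.28) = 10.73%.
2012: real = 1542.2/1.627 = 947.88; growth vs 2011 (870.67) = 8.87%.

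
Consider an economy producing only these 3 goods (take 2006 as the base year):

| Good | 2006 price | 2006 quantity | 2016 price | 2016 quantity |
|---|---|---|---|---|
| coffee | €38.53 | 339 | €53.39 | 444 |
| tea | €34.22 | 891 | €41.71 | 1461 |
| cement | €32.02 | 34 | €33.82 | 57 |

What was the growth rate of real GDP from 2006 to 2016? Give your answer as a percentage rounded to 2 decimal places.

54.41%

Real GDP 2006 = Nominal GDP 2006 = 38.53·339 + 34.22·891 + 32.02·34 = 44640.37.
Real GDP 2016 (at 2006 prices) = 38.53·444 + 34.22·1461 + 32.02·57 = 68927.88.
Real growth = 68927.88/44640.37 − 1 = 0.5441.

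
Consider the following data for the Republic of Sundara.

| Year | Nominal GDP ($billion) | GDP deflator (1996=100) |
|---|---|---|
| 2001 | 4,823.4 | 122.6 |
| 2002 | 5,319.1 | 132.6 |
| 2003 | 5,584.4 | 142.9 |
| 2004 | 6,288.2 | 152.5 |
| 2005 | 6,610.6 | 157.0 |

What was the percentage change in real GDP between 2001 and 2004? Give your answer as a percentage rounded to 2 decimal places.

Real GDP 2001 = 4823.4/1.226 = 3934.26.
Real GDP 2004 = 6288.2/1.525 = 4123.41.
Change = 4123.41/3934.26 − 1 = 0.0481.

4.81%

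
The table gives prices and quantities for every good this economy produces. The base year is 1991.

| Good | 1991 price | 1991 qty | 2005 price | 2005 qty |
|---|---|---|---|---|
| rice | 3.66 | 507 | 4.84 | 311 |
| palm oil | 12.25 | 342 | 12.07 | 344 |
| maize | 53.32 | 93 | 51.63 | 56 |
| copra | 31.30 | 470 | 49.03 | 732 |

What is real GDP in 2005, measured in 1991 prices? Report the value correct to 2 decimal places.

Real GDP 2005 = Σ (p_1991 × q_2005) = 3.66·311 + 12.25·344 + 53.32·56 + 31.30·732 = 31249.78.

31249.78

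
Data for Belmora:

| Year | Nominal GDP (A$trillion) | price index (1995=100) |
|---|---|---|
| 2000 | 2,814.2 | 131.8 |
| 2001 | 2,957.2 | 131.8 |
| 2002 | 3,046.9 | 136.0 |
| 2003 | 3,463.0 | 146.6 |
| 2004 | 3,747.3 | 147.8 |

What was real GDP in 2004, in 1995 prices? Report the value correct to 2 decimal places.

A$2,535.39 trillion

Real GDP 2004 = 3747.3 / 1.478 = 2535.39.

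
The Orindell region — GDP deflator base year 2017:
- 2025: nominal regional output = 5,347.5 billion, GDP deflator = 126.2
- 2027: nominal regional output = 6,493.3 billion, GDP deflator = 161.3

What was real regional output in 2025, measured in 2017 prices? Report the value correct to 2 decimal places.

4,237.32 billion

Real regional output = Nominal / (GDP deflator/100) = 5347.5 / 1.262 = 4237.32.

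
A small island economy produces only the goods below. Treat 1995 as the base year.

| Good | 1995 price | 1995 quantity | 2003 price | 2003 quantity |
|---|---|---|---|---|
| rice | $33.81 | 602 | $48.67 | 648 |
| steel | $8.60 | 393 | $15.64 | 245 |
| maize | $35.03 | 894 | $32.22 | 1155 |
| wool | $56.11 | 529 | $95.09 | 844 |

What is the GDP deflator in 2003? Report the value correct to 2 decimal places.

136.67

Nominal GDP 2003 = 48.67·648 + 15.64·245 + 32.22·1155 + 95.09·844 = 152840.02.
Real GDP 2003 (at 1995 prices) = 33.81·648 + 8.60·245 + 35.03·1155 + 56.11·844 = 111832.37.
Deflator = Nominal/Real × 100 = 152840.02/111832.37 × 100 = 136.669.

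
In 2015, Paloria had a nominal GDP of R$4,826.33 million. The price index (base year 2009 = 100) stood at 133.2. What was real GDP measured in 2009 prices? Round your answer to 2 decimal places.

Real GDP = Nominal / (price index/100) = 4826.33 / 1.332 = 3623.37.

R$3,623.37 million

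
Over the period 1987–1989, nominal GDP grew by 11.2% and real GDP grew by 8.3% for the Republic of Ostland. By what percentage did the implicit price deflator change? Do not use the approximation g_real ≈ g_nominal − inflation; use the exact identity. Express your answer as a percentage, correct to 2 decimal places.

2.68%

(1 + g_nom) = (1 + g_real)(1 + π), so π = 1.1120 / 1.0830 − 1 = 0.02678.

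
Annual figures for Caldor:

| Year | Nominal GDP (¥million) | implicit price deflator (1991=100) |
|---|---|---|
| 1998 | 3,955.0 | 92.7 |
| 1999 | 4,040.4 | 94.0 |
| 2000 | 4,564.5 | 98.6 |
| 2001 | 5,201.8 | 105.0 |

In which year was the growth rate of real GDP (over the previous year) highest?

1999: real = 4040.4/0.940 = 4298.30; growth vs 1998 (4266.45) = 0.75%.
2000: real = 4564.5/0.986 = 4629.31; growth vs 1999 (4298.30) = 7.70%.
2001: real = 5201.8/1.050 = 4954.10; growth vs 2000 (4629.31) = 7.02%.

2000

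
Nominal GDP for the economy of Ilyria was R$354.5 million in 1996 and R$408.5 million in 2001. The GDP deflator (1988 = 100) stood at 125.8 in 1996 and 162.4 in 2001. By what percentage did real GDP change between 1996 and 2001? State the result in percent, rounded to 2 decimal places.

-10.74%

Deflate each year: 1996 → 354.5/1.258 = 281.80; 2001 → 408.5/1.624 = 251.54.
So real GDP changed by 251.54/281.80 − 1 = -0.1074, i.e. -10.74%.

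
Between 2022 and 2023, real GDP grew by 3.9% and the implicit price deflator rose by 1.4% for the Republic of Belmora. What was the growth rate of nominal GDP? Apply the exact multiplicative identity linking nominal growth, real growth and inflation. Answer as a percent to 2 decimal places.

5.35%

(1 + g_nom) = (1 + g_real)(1 + π) = 1.0390 × 1.0140 = 1.05355.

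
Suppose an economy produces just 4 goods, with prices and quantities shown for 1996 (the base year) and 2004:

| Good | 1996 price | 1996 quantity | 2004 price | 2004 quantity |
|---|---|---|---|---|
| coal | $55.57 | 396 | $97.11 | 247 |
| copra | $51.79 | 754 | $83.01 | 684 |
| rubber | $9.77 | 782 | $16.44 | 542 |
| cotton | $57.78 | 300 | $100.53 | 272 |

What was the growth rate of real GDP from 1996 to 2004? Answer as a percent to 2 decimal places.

-18.44%

Real GDP 1996 = Nominal GDP 1996 = 55.57·396 + 51.79·754 + 9.77·782 + 57.78·300 = 86029.52.
Real GDP 2004 (at 1996 prices) = 55.57·247 + 51.79·684 + 9.77·542 + 57.78·272 = 70161.65.
Real growth = 70161.65/86029.52 − 1 = -0.1844.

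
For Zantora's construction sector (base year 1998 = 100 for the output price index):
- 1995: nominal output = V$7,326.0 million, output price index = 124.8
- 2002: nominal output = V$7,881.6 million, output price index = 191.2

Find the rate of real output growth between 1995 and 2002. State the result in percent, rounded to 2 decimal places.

Real output 1995 = 7326.0 / 1.248 = 5870.19.
Real output 2002 = 7881.6 / 1.912 = 4122.18.
Real growth = 4122.18 / 5870.19 − 1 = -0.2978.

-29.78%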